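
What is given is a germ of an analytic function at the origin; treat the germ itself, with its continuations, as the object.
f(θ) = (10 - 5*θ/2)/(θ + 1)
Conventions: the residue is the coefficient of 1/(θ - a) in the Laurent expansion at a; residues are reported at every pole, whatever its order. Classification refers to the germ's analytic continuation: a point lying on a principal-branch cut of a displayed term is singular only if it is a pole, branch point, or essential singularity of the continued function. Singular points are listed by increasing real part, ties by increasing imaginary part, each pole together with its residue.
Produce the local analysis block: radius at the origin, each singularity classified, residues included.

Radius of convergence at 0: 1.
At -1: a pole of order 1; residue 25/2.

Denominator factor (θ + 1): pole of order 1 at -1, modulus 1.
The radius of convergence is the smallest modulus among the singular points: 1.
At the order-1 pole -1 set g(θ) = (θ - (-1))*f(θ) = 10 - 5*θ/2.
Simple pole: residue = g(a) at a = -1, which is 25/2.


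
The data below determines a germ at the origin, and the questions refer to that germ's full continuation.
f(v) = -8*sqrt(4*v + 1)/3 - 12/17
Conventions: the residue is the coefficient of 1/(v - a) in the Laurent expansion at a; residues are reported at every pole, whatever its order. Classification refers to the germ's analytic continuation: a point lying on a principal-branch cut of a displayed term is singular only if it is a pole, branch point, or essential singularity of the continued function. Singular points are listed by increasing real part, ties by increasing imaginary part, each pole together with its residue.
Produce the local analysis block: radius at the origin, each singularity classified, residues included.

Radius of convergence at 0: 1/4.
At -1/4: an algebraic (square-root) branch point.

Branch term (-8/3)*sqrt(1 - v/(-1/4)): its argument vanishes at v = -1/4, a square-root branch point, modulus 1/4.
The radius of convergence is the smallest modulus among the singular points: 1/4.


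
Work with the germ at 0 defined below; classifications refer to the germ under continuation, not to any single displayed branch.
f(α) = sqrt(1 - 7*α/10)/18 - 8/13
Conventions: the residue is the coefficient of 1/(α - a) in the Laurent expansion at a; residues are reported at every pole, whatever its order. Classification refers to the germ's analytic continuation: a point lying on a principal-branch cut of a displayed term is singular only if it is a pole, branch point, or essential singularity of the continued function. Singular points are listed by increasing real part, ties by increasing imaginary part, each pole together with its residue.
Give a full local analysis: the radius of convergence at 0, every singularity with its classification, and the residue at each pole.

Radius of convergence at 0: 10/7.
At 10/7: an algebraic (square-root) branch point.

Branch term (1/18)*sqrt(1 - α/(10/7)): its argument vanishes at α = 10/7, a square-root branch point, modulus 10/7.
The radius of convergence is the smallest modulus among the singular points: 10/7.


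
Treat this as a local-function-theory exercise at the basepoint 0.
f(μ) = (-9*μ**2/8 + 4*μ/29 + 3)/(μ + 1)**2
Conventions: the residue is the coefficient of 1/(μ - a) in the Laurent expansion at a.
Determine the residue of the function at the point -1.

At the order-2 pole -1 set g(μ) = (μ - (-1))^2*f(μ) = -9*μ**2/8 + 4*μ/29 + 3.
Order-2 pole: residue = g'(a); g'(-1) = 277/116, so the residue is 277/116.

The residue is 277/116.


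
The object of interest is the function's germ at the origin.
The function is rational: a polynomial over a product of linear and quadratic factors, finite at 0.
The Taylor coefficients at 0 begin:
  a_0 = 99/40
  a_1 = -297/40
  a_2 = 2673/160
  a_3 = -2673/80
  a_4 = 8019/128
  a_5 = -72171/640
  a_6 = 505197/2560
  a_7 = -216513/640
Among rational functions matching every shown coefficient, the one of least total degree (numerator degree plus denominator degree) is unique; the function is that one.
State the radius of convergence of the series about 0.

The radius of convergence is 2/3.

No rational of total degree below 2 reproduces all 8 coefficients; solving the [0/2] Pade equations on them gives f(n) = 11/(10*(n + 2/3)**2), whose expansion matches every shown term.
Denominator factor (n + 2/3)^2: pole of order 2 at -2/3, modulus 2/3.
The radius of convergence is the smallest modulus among the singular points: 2/3.


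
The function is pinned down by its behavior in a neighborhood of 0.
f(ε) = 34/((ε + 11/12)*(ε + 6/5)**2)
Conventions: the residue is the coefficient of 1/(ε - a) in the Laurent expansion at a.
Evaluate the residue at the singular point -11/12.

The residue is 7200/17.

At the order-1 pole -11/12 set g(ε) = (ε - (-11/12))*f(ε) = 34/(ε + 6/5)**2.
Simple pole: residue = g(a) at a = -11/12, which is 7200/17.


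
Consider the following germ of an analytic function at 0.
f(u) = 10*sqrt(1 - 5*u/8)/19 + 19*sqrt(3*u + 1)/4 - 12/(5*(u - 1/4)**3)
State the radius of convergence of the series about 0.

Denominator factor (u - 1/4)^3: pole of order 3 at 1/4, modulus 1/4.
Branch term (19/4)*sqrt(1 - u/(-1/3)): its argument vanishes at u = -1/3, a square-root branch point, modulus 1/3.
Branch term (10/19)*sqrt(1 - u/(8/5)): its argument vanishes at u = 8/5, a square-root branch point, modulus 8/5.
The radius of convergence is the smallest modulus among the singular points: 1/4.

The radius of convergence is 1/4.


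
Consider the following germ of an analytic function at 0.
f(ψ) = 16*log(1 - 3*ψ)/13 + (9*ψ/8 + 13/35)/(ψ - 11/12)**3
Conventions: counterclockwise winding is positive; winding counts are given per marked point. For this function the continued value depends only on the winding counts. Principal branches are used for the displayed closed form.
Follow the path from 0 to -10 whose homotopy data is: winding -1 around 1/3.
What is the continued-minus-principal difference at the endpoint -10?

Continued minus principal equals -(32/13)*pi*i.

The rational part is single-valued and drops out of the difference; each branch term changes only by its own monodromy.
(16/13)*log(1 - ψ/(1/3)): each positive loop around 1/3 adds 2*pi*i to the log, so winding -1 contributes (16/13)*(-1)*2*pi*i = -(32/13)*pi*i.
Summing the contributions at ψ = -10 gives -(32/13)*pi*i.


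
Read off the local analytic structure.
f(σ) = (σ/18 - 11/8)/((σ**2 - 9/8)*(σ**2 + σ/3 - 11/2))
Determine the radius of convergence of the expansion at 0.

Denominator factor (σ**2 - 9/8): discriminant 9/2, real irrational roots (3/4)*sqrt(2) and -(3/4)*sqrt(2); poles of order 1, moduli (3/4)*sqrt(2) and (3/4)*sqrt(2).
Denominator factor (σ**2 + σ/3 - 11/2): discriminant 199/9, real irrational roots -1/6 + (1/6)*sqrt(199) and -1/6 - (1/6)*sqrt(199); poles of order 1, moduli -1/6 + (1/6)*sqrt(199) and 1/6 + (1/6)*sqrt(199).
The radius of convergence is the smallest modulus among the singular points: (3/4)*sqrt(2).

The radius of convergence is (3/4)*sqrt(2).


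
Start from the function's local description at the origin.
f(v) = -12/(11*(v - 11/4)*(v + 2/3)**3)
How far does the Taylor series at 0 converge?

Denominator factor (v + 2/3)^3: pole of order 3 at -2/3, modulus 2/3.
Denominator factor (v - 11/4): pole of order 1 at 11/4, modulus 11/4.
The radius of convergence is the smallest modulus among the singular points: 2/3.

The radius of convergence is 2/3.


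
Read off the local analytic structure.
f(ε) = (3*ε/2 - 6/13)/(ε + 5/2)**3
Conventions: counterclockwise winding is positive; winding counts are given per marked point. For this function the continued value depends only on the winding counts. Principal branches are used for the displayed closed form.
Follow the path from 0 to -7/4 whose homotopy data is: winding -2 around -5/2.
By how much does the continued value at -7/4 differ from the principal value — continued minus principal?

The function is rational, hence single-valued: continuing it around any pole returns the same value, so the difference is 0.

Continued minus principal equals 0.


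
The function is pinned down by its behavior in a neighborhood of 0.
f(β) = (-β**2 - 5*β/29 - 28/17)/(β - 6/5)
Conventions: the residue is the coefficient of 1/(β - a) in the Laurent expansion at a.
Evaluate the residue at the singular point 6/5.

The residue is -40598/12325.

At the order-1 pole 6/5 set g(β) = (β - (6/5))*f(β) = -β**2 - 5*β/29 - 28/17.
Simple pole: residue = g(a) at a = 6/5, which is -40598/12325.


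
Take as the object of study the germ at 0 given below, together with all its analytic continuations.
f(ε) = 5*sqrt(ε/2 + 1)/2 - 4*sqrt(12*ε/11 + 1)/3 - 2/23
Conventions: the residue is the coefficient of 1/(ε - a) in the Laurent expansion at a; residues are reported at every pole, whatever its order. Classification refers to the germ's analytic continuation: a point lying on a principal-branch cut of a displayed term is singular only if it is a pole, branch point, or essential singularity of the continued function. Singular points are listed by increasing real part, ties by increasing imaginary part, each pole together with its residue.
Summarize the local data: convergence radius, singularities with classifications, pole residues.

Branch term (5/2)*sqrt(1 - ε/(-2)): its argument vanishes at ε = -2, a square-root branch point, modulus 2.
Branch term (-4/3)*sqrt(1 - ε/(-11/12)): its argument vanishes at ε = -11/12, a square-root branch point, modulus 11/12.
The radius of convergence is the smallest modulus among the singular points: 11/12.
List the singular points by increasing real part (a conjugate pair: the negative imaginary part first).

Radius of convergence at 0: 11/12.
At -2: an algebraic (square-root) branch point.
At -11/12: an algebraic (square-root) branch point.


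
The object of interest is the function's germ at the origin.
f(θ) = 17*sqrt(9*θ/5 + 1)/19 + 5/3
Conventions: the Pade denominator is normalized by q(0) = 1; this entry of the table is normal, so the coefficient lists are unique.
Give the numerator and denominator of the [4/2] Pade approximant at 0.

Taylor coefficients needed (expand at 0): a_0 = 146/57, a_1 = 153/190, a_2 = -1377/3800, a_3 = 12393/38000, a_4 = -111537/304000, a_5 = 7026831/15200000, a_6 = -189724437/304000000.
Write the denominator as Q(θ) = 1 + q1*θ + q2*θ^2. Requiring Q*f - P = O(θ^7) with deg P <= 4 kills the coefficients of θ^5..θ^6 in Q*f:
  θ^5: a_5 + q1*a_4 + q2*a_3 = 0, i.e. 7026831/15200000 + (-111537/304000)*q1 + (12393/38000)*q2 = 0.
  θ^6: a_6 + q1*a_5 + q2*a_4 = 0, i.e. -189724437/304000000 + (7026831/15200000)*q1 + (-111537/304000)*q2 = 0.
Solving this linear system: q1 = 21/10, q2 = 189/200.
The numerator is Q*f truncated at degree 4: P0 = a_0 = 146/57; P1 = a_1 + q1*a_0 = 235/38; P2 = a_2 + q1*a_1 + q2*a_0 = 14247/3800; P3 = a_3 + q1*a_2 + q2*a_1 = 12393/38000; P4 = a_4 + q1*a_3 + q2*a_2 = -37179/1520000.

The Pade approximant has numerator coefficients [146/57, 235/38, 14247/3800, 12393/38000, -37179/1520000]; denominator coefficients [1, 21/10, 189/200].


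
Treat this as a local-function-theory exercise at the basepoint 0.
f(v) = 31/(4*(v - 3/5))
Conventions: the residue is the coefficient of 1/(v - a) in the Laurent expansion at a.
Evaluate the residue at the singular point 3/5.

The residue is 31/4.

At the order-1 pole 3/5 set g(v) = (v - (3/5))*f(v) = 31/4.
Simple pole: residue = g(a) at a = 3/5, which is 31/4.


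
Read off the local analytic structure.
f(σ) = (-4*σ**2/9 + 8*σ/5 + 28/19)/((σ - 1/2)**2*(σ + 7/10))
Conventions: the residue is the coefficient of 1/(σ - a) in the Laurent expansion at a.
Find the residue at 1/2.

At the order-2 pole 1/2 set g(σ) = (σ - (1/2))^2*f(σ) = (-4*σ**2/9 + 8*σ/5 + 28/19)/(σ + 7/10).
Order-2 pole: residue = g'(a); g'(1/2) = -3317/6156, so the residue is -3317/6156.

The residue is -3317/6156.


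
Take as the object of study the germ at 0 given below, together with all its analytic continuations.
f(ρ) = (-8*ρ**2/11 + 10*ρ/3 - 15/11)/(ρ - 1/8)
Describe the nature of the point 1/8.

The denominator factor ρ - 1/8 vanishes at 1/8 and appears to the power 1; the numerator there equals -23/24, nonzero, and no other factor vanishes.
Hence a pole whose order is the multiplicity, 1.

The point is a pole of order 1.


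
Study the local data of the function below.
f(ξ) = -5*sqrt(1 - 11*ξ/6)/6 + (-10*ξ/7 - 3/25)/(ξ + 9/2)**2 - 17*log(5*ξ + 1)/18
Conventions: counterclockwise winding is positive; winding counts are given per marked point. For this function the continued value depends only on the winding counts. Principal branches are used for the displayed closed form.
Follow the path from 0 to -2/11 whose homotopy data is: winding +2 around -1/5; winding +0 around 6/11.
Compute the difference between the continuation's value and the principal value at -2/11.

Continued minus principal equals -(34/9)*pi*i.

The rational part is single-valued and drops out of the difference; each branch term changes only by its own monodromy.
(-5/6)*sqrt(1 - ξ/(6/11)): winding +0 is even, the square root returns to the same sheet, contribution 0.
(-17/18)*log(1 - ξ/(-1/5)): each positive loop around -1/5 adds 2*pi*i to the log, so winding +2 contributes (-17/18)*(2)*2*pi*i = -(34/9)*pi*i.
Summing the contributions at ξ = -2/11 gives -(34/9)*pi*i.


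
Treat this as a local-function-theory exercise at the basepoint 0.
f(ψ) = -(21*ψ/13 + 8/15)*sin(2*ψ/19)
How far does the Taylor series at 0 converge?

The factor -sin(2*ψ/19) is entire and contributes no finite singular point.
The polynomial part has no poles.
No finite singular points: the Taylor series at 0 converges everywhere.

The radius of convergence is infinite.


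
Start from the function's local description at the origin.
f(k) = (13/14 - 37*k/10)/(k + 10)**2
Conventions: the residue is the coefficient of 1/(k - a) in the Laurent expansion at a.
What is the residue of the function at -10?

The residue is -37/10.

At the order-2 pole -10 set g(k) = (k - (-10))^2*f(k) = 13/14 - 37*k/10.
Order-2 pole: residue = g'(a); g'(-10) = -37/10, so the residue is -37/10.


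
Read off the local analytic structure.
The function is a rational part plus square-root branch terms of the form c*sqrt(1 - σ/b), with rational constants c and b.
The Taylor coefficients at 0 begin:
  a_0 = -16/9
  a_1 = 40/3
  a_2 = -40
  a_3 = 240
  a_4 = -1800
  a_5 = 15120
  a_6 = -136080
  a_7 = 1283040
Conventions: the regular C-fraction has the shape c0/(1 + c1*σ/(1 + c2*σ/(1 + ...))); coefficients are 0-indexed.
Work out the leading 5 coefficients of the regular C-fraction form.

Taylor coefficients (read off): a_0 = -16/9, a_1 = 40/3, a_2 = -40, a_3 = 240, a_4 = -1800.
c0 = a_0 = -16/9. Peel one level at a time: if S = 1 + c*σ/S' with S'(0) = 1, then c is the σ-coefficient of S and S' = c*σ/(S - 1).
S_1 = c0/f = 1 + (15/2)*σ + (135/4)*σ^2 + ...; c1 = 15/2.
S_2 = c1*σ/(S_1 - 1) = 1 + (-9/2)*σ + (-9)*σ^2 + ...; c2 = -9/2.
S_3 = c2*σ/(S_2 - 1) = 1 + (-2)*σ + (16)*σ^2 + ...; c3 = -2.
S_4 = c3*σ/(S_3 - 1) = 1 + (8)*σ + ...; c4 = 8.

The regular C-fraction coefficients are [-16/9, 15/2, -9/2, -2, 8].


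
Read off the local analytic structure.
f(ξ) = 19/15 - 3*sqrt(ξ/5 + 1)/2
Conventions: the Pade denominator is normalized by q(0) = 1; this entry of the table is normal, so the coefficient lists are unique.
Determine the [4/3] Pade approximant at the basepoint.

Taylor coefficients needed (expand at 0): a_0 = -7/30, a_1 = -3/20, a_2 = 3/400, a_3 = -3/4000, a_4 = 3/32000, a_5 = -21/1600000, a_6 = 63/32000000, a_7 = -99/320000000.
Write the denominator as Q(ξ) = 1 + q1*ξ + q2*ξ^2 + q3*ξ^3. Requiring Q*f - P = O(ξ^8) with deg P <= 4 kills the coefficients of ξ^5..ξ^7 in Q*f:
  ξ^5: a_5 + q1*a_4 + q2*a_3 + q3*a_2 = 0, i.e. -21/1600000 + (3/32000)*q1 + (-3/4000)*q2 + (3/400)*q3 = 0.
  ξ^6: a_6 + q1*a_5 + q2*a_4 + q3*a_3 = 0, i.e. 63/32000000 + (-21/1600000)*q1 + (3/32000)*q2 + (-3/4000)*q3 = 0.
  ξ^7: a_7 + q1*a_6 + q2*a_5 + q3*a_4 = 0, i.e. -99/320000000 + (63/32000000)*q1 + (-21/1600000)*q2 + (3/32000)*q3 = 0.
Solving this linear system: q1 = 3/10, q2 = 1/40, q3 = 1/2000.
The numerator is Q*f truncated at degree 4: P0 = a_0 = -7/30; P1 = a_1 + q1*a_0 = -11/50; P2 = a_2 + q1*a_1 + q2*a_0 = -13/300; P3 = a_3 + q1*a_2 + q2*a_1 + q3*a_0 = -71/30000; P4 = a_4 + q1*a_3 + q2*a_2 + q3*a_1 = -3/160000.

The Pade approximant has numerator coefficients [-7/30, -11/50, -13/300, -71/30000, -3/160000]; denominator coefficients [1, 3/10, 1/40, 1/2000].


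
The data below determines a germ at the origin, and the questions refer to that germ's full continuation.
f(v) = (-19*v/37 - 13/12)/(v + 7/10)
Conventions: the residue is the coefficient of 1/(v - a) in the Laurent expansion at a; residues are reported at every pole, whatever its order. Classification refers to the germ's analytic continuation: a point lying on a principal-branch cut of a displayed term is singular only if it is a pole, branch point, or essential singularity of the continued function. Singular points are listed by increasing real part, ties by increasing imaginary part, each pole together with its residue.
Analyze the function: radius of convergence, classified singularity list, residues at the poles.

Denominator factor (v + 7/10): pole of order 1 at -7/10, modulus 7/10.
The radius of convergence is the smallest modulus among the singular points: 7/10.
At the order-1 pole -7/10 set g(v) = (v - (-7/10))*f(v) = -19*v/37 - 13/12.
Simple pole: residue = g(a) at a = -7/10, which is -1607/2220.

Radius of convergence at 0: 7/10.
At -7/10: a pole of order 1; residue -1607/2220.


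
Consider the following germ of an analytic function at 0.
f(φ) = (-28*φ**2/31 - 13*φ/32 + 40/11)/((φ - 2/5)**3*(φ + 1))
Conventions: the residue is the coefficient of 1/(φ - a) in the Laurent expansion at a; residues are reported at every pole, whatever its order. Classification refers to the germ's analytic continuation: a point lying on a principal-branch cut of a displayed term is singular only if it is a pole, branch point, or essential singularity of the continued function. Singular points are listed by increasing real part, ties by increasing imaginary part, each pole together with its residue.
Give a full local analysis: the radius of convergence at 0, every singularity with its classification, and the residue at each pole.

Radius of convergence at 0: 2/5.
At -1: a pole of order 1; residue -4282125/3742816.
At 2/5: a pole of order 3; residue 4282125/3742816.

Denominator factor (φ + 1): pole of order 1 at -1, modulus 1.
Denominator factor (φ - 2/5)^3: pole of order 3 at 2/5, modulus 2/5.
The radius of convergence is the smallest modulus among the singular points: 2/5.
At the order-1 pole -1 set g(φ) = (φ - (-1))*f(φ) = (-28*φ**2/31 - 13*φ/32 + 40/11)/(φ - 2/5)**3.
Simple pole: residue = g(a) at a = -1, which is -4282125/3742816.
At the order-3 pole 2/5 set g(φ) = (φ - (2/5))^3*f(φ) = (-28*φ**2/31 - 13*φ/32 + 40/11)/(φ + 1).
Order-3 pole: residue = g''(a)/2; g''(2/5) = 4282125/1871408, so the residue is 4282125/3742816.
List the singular points by increasing real part (a conjugate pair: the negative imaginary part first).


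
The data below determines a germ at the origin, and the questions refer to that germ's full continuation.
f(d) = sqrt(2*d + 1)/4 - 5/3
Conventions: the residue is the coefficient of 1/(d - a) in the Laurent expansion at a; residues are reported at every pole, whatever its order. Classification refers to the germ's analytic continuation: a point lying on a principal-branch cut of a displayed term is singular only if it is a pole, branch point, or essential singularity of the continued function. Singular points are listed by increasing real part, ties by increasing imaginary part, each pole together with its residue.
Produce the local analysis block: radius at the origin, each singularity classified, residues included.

Radius of convergence at 0: 1/2.
At -1/2: an algebraic (square-root) branch point.

Branch term (1/4)*sqrt(1 - d/(-1/2)): its argument vanishes at d = -1/2, a square-root branch point, modulus 1/2.
The radius of convergence is the smallest modulus among the singular points: 1/2.


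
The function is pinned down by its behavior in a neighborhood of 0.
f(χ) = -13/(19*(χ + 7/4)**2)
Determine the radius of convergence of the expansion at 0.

The radius of convergence is 7/4.

Denominator factor (χ + 7/4)^2: pole of order 2 at -7/4, modulus 7/4.
The radius of convergence is the smallest modulus among the singular points: 7/4.


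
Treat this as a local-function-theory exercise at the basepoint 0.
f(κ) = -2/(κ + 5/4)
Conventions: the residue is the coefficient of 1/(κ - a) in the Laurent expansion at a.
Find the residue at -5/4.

The residue is -2.

At the order-1 pole -5/4 set g(κ) = (κ - (-5/4))*f(κ) = -2.
Simple pole: residue = g(a) at a = -5/4, which is -2.


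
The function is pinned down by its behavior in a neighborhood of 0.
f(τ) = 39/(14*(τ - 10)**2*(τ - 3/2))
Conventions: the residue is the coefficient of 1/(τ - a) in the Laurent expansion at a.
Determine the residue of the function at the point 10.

The residue is -78/2023.

At the order-2 pole 10 set g(τ) = (τ - (10))^2*f(τ) = 39/(14*(τ - 3/2)).
Order-2 pole: residue = g'(a); g'(10) = -78/2023, so the residue is -78/2023.


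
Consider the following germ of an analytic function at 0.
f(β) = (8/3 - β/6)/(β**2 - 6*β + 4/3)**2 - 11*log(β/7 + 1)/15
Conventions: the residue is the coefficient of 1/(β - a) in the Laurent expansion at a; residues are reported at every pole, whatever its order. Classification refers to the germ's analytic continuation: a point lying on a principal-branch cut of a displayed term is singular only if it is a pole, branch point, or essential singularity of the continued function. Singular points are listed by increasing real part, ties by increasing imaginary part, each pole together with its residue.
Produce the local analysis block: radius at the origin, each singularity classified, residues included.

Radius of convergence at 0: 3 - (1/3)*sqrt(69).
At -7: a logarithmic branch point.
At 3 - (1/3)*sqrt(69): a pole of order 2; residue (13/4232)*sqrt(69).
At 3 + (1/3)*sqrt(69): a pole of order 2; residue -(13/4232)*sqrt(69).

Denominator factor (β**2 - 6*β + 4/3)^2: discriminant 92/3, real irrational roots 3 + (1/3)*sqrt(69) and 3 - (1/3)*sqrt(69); poles of order 2, moduli 3 + (1/3)*sqrt(69) and 3 - (1/3)*sqrt(69).
Branch term (-11/15)*log(1 - β/(-7)): its argument vanishes at β = -7, a logarithmic branch point, modulus 7.
The radius of convergence is the smallest modulus among the singular points: 3 - (1/3)*sqrt(69).
The branch term is analytic at 3 - (1/3)*sqrt(69) and contributes nothing to the residue; only the rational part matters.
The factor β**2 - 6*β + 4/3 splits as (β - a)(β - a') with a = 3 - (1/3)*sqrt(69), a' = 3 + (1/3)*sqrt(69). At the order-2 pole a set g(β) = (β - a)^2*(rational part) = [8/3 - β/6] / (β - a')^2.
Order-2 pole: residue = g'(a); g'(3 - (1/3)*sqrt(69)) = (13/4232)*sqrt(69), so the residue is (13/4232)*sqrt(69).
The branch term is analytic at 3 + (1/3)*sqrt(69) and contributes nothing to the residue; only the rational part matters.
The factor β**2 - 6*β + 4/3 splits as (β - a)(β - a') with a = 3 + (1/3)*sqrt(69), a' = 3 - (1/3)*sqrt(69). At the order-2 pole a set g(β) = (β - a)^2*(rational part) = [8/3 - β/6] / (β - a')^2.
Order-2 pole: residue = g'(a); g'(3 + (1/3)*sqrt(69)) = -(13/4232)*sqrt(69), so the residue is -(13/4232)*sqrt(69).
List the singular points by increasing real part (a conjugate pair: the negative imaginary part first).


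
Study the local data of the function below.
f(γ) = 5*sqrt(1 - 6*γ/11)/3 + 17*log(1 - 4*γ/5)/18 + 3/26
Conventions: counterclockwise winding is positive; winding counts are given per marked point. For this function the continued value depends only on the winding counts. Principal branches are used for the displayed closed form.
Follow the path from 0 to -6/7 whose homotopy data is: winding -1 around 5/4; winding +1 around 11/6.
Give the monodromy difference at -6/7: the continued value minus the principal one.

The rational part is single-valued and drops out of the difference; each branch term changes only by its own monodromy.
(5/3)*sqrt(1 - γ/(11/6)): winding +1 is odd, the square root flips sign, contributing -2*(5/3)*sqrt(1 - (-6/7)/(11/6)) = -2*(5/3)*sqrt(113/77) = -(10/231)*sqrt(8701).
(17/18)*log(1 - γ/(5/4)): each positive loop around 5/4 adds 2*pi*i to the log, so winding -1 contributes (17/18)*(-1)*2*pi*i = -(17/9)*pi*i.
Summing the contributions at γ = -6/7 gives (-(10/231)*sqrt(8701)) - ((17/9)*pi)*i.

Continued minus principal equals (-(10/231)*sqrt(8701)) - ((17/9)*pi)*i.


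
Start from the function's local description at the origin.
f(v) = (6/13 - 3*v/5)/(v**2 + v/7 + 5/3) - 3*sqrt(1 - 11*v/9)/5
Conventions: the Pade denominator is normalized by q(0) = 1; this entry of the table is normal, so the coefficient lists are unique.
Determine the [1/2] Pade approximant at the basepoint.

The Pade approximant has numerator coefficients [-21/65, -12755729513/2569117950]; denominator coefficients [1, 11803884583/770735385, -48548651233/55492947720].

Taylor coefficients needed (expand at 0): a_0 = -21/65, a_1 = -233/13650, a_2 = -365051/17199000, a_3 = 3360387469/10835370000.
Write the denominator as Q(v) = 1 + q1*v + q2*v^2. Requiring Q*f - P = O(v^4) with deg P <= 1 kills the coefficients of v^2..v^3 in Q*f:
  v^2: a_2 + q1*a_1 + q2*a_0 = 0, i.e. -365051/17199000 + (-233/13650)*q1 + (-21/65)*q2 = 0.
  v^3: a_3 + q1*a_2 + q2*a_1 = 0, i.e. 3360387469/10835370000 + (-365051/17199000)*q1 + (-233/13650)*q2 = 0.
Solving this linear system: q1 = 11803884583/770735385, q2 = -48548651233/55492947720.
The numerator is Q*f truncated at degree 1: P0 = a_0 = -21/65; P1 = a_1 + q1*a_0 = -12755729513/2569117950.


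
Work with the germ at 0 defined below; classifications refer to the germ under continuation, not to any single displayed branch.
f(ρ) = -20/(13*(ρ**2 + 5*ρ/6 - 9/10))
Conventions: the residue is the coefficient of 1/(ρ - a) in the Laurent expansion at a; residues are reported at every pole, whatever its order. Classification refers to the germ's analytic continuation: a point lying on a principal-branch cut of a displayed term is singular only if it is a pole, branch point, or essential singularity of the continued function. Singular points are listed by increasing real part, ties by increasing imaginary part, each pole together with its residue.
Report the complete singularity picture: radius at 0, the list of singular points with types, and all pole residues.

Radius of convergence at 0: -5/12 + (1/60)*sqrt(3865).
At -5/12 - (1/60)*sqrt(3865): a pole of order 1; residue (120/10049)*sqrt(3865).
At -5/12 + (1/60)*sqrt(3865): a pole of order 1; residue -(120/10049)*sqrt(3865).

Denominator factor (ρ**2 + 5*ρ/6 - 9/10): discriminant 773/180, real irrational roots -5/12 + (1/60)*sqrt(3865) and -5/12 - (1/60)*sqrt(3865); poles of order 1, moduli -5/12 + (1/60)*sqrt(3865) and 5/12 + (1/60)*sqrt(3865).
The radius of convergence is the smallest modulus among the singular points: -5/12 + (1/60)*sqrt(3865).
The factor ρ**2 + 5*ρ/6 - 9/10 splits as (ρ - a)(ρ - a') with a = -5/12 - (1/60)*sqrt(3865), a' = -5/12 + (1/60)*sqrt(3865). At the order-1 pole a set g(ρ) = (ρ - a)*f(ρ) = [-20/13] / (ρ - a').
Simple pole: residue = g(a) at a = -5/12 - (1/60)*sqrt(3865), which is (120/10049)*sqrt(3865).
The factor ρ**2 + 5*ρ/6 - 9/10 splits as (ρ - a)(ρ - a') with a = -5/12 + (1/60)*sqrt(3865), a' = -5/12 - (1/60)*sqrt(3865). At the order-1 pole a set g(ρ) = (ρ - a)*f(ρ) = [-20/13] / (ρ - a').
Simple pole: residue = g(a) at a = -5/12 + (1/60)*sqrt(3865), which is -(120/10049)*sqrt(3865).
List the singular points by increasing real part (a conjugate pair: the negative imaginary part first).


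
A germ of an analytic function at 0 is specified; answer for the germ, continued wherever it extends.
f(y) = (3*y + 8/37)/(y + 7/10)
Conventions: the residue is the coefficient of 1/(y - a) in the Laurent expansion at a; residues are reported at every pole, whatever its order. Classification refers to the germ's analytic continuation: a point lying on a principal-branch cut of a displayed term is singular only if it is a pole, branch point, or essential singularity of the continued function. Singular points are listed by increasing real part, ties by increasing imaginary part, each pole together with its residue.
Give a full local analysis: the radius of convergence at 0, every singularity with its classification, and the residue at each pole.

Denominator factor (y + 7/10): pole of order 1 at -7/10, modulus 7/10.
The radius of convergence is the smallest modulus among the singular points: 7/10.
At the order-1 pole -7/10 set g(y) = (y - (-7/10))*f(y) = 3*y + 8/37.
Simple pole: residue = g(a) at a = -7/10, which is -697/370.

Radius of convergence at 0: 7/10.
At -7/10: a pole of order 1; residue -697/370.


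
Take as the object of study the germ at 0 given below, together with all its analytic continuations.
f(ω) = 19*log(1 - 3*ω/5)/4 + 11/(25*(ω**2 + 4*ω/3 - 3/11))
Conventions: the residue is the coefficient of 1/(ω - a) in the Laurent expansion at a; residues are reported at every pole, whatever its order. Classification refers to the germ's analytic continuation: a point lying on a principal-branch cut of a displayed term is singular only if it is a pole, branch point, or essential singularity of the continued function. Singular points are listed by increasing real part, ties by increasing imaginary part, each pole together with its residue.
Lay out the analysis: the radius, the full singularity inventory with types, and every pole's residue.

Radius of convergence at 0: -2/3 + (1/33)*sqrt(781).
At -2/3 - (1/33)*sqrt(781): a pole of order 1; residue -(33/3550)*sqrt(781).
At -2/3 + (1/33)*sqrt(781): a pole of order 1; residue (33/3550)*sqrt(781).
At 5/3: a logarithmic branch point.

Denominator factor (ω**2 + 4*ω/3 - 3/11): discriminant 284/99, real irrational roots -2/3 + (1/33)*sqrt(781) and -2/3 - (1/33)*sqrt(781); poles of order 1, moduli -2/3 + (1/33)*sqrt(781) and 2/3 + (1/33)*sqrt(781).
Branch term (19/4)*log(1 - ω/(5/3)): its argument vanishes at ω = 5/3, a logarithmic branch point, modulus 5/3.
The radius of convergence is the smallest modulus among the singular points: -2/3 + (1/33)*sqrt(781).
The branch term is analytic at -2/3 - (1/33)*sqrt(781) and contributes nothing to the residue; only the rational part matters.
The factor ω**2 + 4*ω/3 - 3/11 splits as (ω - a)(ω - a') with a = -2/3 - (1/33)*sqrt(781), a' = -2/3 + (1/33)*sqrt(781). At the order-1 pole a set g(ω) = (ω - a)*(rational part) = [11/25] / (ω - a').
Simple pole: residue = g(a) at a = -2/3 - (1/33)*sqrt(781), which is -(33/3550)*sqrt(781).
The branch term is analytic at -2/3 + (1/33)*sqrt(781) and contributes nothing to the residue; only the rational part matters.
The factor ω**2 + 4*ω/3 - 3/11 splits as (ω - a)(ω - a') with a = -2/3 + (1/33)*sqrt(781), a' = -2/3 - (1/33)*sqrt(781). At the order-1 pole a set g(ω) = (ω - a)*(rational part) = [11/25] / (ω - a').
Simple pole: residue = g(a) at a = -2/3 + (1/33)*sqrt(781), which is (33/3550)*sqrt(781).
List the singular points by increasing real part (a conjugate pair: the negative imaginary part first).


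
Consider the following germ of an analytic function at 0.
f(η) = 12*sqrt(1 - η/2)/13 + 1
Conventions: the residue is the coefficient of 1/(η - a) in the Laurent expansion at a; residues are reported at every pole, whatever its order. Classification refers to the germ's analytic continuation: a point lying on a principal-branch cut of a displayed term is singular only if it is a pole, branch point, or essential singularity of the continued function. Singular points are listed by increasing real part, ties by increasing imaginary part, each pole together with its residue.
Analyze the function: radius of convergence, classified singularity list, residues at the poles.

Radius of convergence at 0: 2.
At 2: an algebraic (square-root) branch point.

Branch term (12/13)*sqrt(1 - η/(2)): its argument vanishes at η = 2, a square-root branch point, modulus 2.
The radius of convergence is the smallest modulus among the singular points: 2.


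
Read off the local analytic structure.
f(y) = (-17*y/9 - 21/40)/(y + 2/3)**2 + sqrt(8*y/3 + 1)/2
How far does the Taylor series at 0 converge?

Denominator factor (y + 2/3)^2: pole of order 2 at -2/3, modulus 2/3.
Branch term (1/2)*sqrt(1 - y/(-3/8)): its argument vanishes at y = -3/8, a square-root branch point, modulus 3/8.
The radius of convergence is the smallest modulus among the singular points: 3/8.

The radius of convergence is 3/8.


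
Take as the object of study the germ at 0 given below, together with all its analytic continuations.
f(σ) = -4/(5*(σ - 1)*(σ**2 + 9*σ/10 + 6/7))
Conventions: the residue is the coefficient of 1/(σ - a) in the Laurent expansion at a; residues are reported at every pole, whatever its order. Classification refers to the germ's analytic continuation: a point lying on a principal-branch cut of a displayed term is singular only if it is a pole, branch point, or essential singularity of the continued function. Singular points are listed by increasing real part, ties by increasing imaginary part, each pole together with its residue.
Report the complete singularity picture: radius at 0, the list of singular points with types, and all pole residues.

Denominator factor (σ - 1): pole of order 1 at 1, modulus 1.
Denominator factor (σ**2 + 9*σ/10 + 6/7): discriminant -1833/700, complex-conjugate roots (-9/20) + ((1/140)*sqrt(12831))*i and (-9/20) - ((1/140)*sqrt(12831))*i; poles of order 1, moduli (1/7)*sqrt(42) and (1/7)*sqrt(42).
The radius of convergence is the smallest modulus among the singular points: (1/7)*sqrt(42).
The factor σ**2 + 9*σ/10 + 6/7 splits as (σ - a)(σ - a') with a = (-9/20) - ((1/140)*sqrt(12831))*i, a' = (-9/20) + ((1/140)*sqrt(12831))*i. At the order-1 pole a set g(σ) = (σ - a)*f(σ) = [-4/(5*(σ - 1))] / (σ - a').
Simple pole: residue = g(a) at a = (-9/20) - ((1/140)*sqrt(12831))*i, which is (28/193) + ((812/353769)*sqrt(12831))*i.
The factor σ**2 + 9*σ/10 + 6/7 splits as (σ - a)(σ - a') with a = (-9/20) + ((1/140)*sqrt(12831))*i, a' = (-9/20) - ((1/140)*sqrt(12831))*i. At the order-1 pole a set g(σ) = (σ - a)*f(σ) = [-4/(5*(σ - 1))] / (σ - a').
Simple pole: residue = g(a) at a = (-9/20) + ((1/140)*sqrt(12831))*i, which is (28/193) - ((812/353769)*sqrt(12831))*i.
At the order-1 pole 1 set g(σ) = (σ - (1))*f(σ) = -4/(5*(σ**2 + 9*σ/10 + 6/7)).
Simple pole: residue = g(a) at a = 1, which is -56/193.
List the singular points by increasing real part (a conjugate pair: the negative imaginary part first).

Radius of convergence at 0: (1/7)*sqrt(42).
At (-9/20) - ((1/140)*sqrt(12831))*i: a pole of order 1; residue (28/193) + ((812/353769)*sqrt(12831))*i.
At (-9/20) + ((1/140)*sqrt(12831))*i: a pole of order 1; residue (28/193) - ((812/353769)*sqrt(12831))*i.
At 1: a pole of order 1; residue -56/193.


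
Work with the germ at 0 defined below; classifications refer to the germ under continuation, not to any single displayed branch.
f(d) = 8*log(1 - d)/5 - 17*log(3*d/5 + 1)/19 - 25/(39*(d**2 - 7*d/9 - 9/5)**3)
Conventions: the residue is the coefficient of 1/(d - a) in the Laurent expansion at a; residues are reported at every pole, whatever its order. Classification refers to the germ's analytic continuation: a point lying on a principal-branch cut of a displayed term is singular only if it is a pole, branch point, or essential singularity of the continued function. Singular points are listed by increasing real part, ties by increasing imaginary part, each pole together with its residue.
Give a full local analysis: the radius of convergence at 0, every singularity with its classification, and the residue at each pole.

Denominator factor (d**2 - 7*d/9 - 9/5)^3: discriminant 3161/405, real irrational roots 7/18 + (1/90)*sqrt(15805) and 7/18 - (1/90)*sqrt(15805); poles of order 3, moduli 7/18 + (1/90)*sqrt(15805) and -7/18 + (1/90)*sqrt(15805).
Branch term (-17/19)*log(1 - d/(-5/3)): its argument vanishes at d = -5/3, a logarithmic branch point, modulus 5/3.
Branch term (8/5)*log(1 - d/(1)): its argument vanishes at d = 1, a logarithmic branch point, modulus 1.
The radius of convergence is the smallest modulus among the singular points: 1.
The branch terms are analytic at 7/18 - (1/90)*sqrt(15805) and contribute nothing to the residue; only the rational part matters.
The factor d**2 - 7*d/9 - 9/5 splits as (d - a)(d - a') with a = 7/18 - (1/90)*sqrt(15805), a' = 7/18 + (1/90)*sqrt(15805). At the order-3 pole a set g(d) = (d - a)^3*(rational part) = [-25/39] / (d - a')^3.
Order-3 pole: residue = g''(a)/2; g''(7/18 - (1/90)*sqrt(15805)) = (147622500/410598009653)*sqrt(15805), so the residue is (73811250/410598009653)*sqrt(15805).
The branch terms are analytic at 7/18 + (1/90)*sqrt(15805) and contribute nothing to the residue; only the rational part matters.
The factor d**2 - 7*d/9 - 9/5 splits as (d - a)(d - a') with a = 7/18 + (1/90)*sqrt(15805), a' = 7/18 - (1/90)*sqrt(15805). At the order-3 pole a set g(d) = (d - a)^3*(rational part) = [-25/39] / (d - a')^3.
Order-3 pole: residue = g''(a)/2; g''(7/18 + (1/90)*sqrt(15805)) = -(147622500/410598009653)*sqrt(15805), so the residue is -(73811250/410598009653)*sqrt(15805).
List the singular points by increasing real part (a conjugate pair: the negative imaginary part first).

Radius of convergence at 0: 1.
At -5/3: a logarithmic branch point.
At 7/18 - (1/90)*sqrt(15805): a pole of order 3; residue (73811250/410598009653)*sqrt(15805).
At 1: a logarithmic branch point.
At 7/18 + (1/90)*sqrt(15805): a pole of order 3; residue -(73811250/410598009653)*sqrt(15805).


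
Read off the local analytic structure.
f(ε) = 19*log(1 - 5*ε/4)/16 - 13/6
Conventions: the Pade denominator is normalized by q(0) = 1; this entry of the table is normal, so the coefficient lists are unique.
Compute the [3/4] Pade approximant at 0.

The Pade approximant has numerator coefficients [-13/6, 27739/9408, -10005/25088, -3845/12544]; denominator coefficients [1, -401/196, 1815/1568, -415/3136, -475/50176].

Taylor coefficients needed (expand at 0): a_0 = -13/6, a_1 = -95/64, a_2 = -475/512, a_3 = -2375/3072, a_4 = -11875/16384, a_5 = -11875/16384, a_6 = -296875/393216, a_7 = -1484375/1835008.
Write the denominator as Q(ε) = 1 + q1*ε + q2*ε^2 + q3*ε^3 + q4*ε^4. Requiring Q*f - P = O(ε^8) with deg P <= 3 kills the coefficients of ε^4..ε^7 in Q*f:
  ε^4: a_4 + q1*a_3 + q2*a_2 + q3*a_1 + q4*a_0 = 0, i.e. -11875/16384 + (-2375/3072)*q1 + (-475/512)*q2 + (-95/64)*q3 + (-13/6)*q4 = 0.
  ε^5: a_5 + q1*a_4 + q2*a_3 + q3*a_2 + q4*a_1 = 0, i.e. -11875/16384 + (-11875/16384)*q1 + (-2375/3072)*q2 + (-475/512)*q3 + (-95/64)*q4 = 0.
  ε^6: a_6 + q1*a_5 + q2*a_4 + q3*a_3 + q4*a_2 = 0, i.e. -296875/393216 + (-11875/16384)*q1 + (-11875/16384)*q2 + (-2375/3072)*q3 + (-475/512)*q4 = 0.
  ε^7: a_7 + q1*a_6 + q2*a_5 + q3*a_4 + q4*a_3 = 0, i.e. -1484375/1835008 + (-296875/393216)*q1 + (-11875/16384)*q2 + (-11875/16384)*q3 + (-2375/3072)*q4 = 0.
Solving this linear system: q1 = -401/196, q2 = 1815/1568, q3 = -415/3136, q4 = -475/50176.
The numerator is Q*f truncated at degree 3: P0 = a_0 = -13/6; P1 = a_1 + q1*a_0 = 27739/9408; P2 = a_2 + q1*a_1 + q2*a_0 = -10005/25088; P3 = a_3 + q1*a_2 + q2*a_1 + q3*a_0 = -3845/12544.


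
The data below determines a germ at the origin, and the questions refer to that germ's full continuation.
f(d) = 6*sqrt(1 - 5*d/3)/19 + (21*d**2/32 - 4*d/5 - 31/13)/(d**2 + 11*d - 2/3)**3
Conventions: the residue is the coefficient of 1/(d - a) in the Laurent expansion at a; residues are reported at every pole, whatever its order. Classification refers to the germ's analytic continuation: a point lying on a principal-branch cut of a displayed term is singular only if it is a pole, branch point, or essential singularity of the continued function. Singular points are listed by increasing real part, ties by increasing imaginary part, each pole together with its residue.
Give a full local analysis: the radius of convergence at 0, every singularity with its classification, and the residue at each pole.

Denominator factor (d**2 + 11*d - 2/3)^3: discriminant 371/3, real irrational roots -11/2 + (1/6)*sqrt(1113) and -11/2 - (1/6)*sqrt(1113); poles of order 3, moduli -11/2 + (1/6)*sqrt(1113) and 11/2 + (1/6)*sqrt(1113).
Branch term (6/19)*sqrt(1 - d/(3/5)): its argument vanishes at d = 3/5, a square-root branch point, modulus 3/5.
The radius of convergence is the smallest modulus among the singular points: -11/2 + (1/6)*sqrt(1113).
The branch term is analytic at -11/2 - (1/6)*sqrt(1113) and contributes nothing to the residue; only the rational part matters.
The factor d**2 + 11*d - 2/3 splits as (d - a)(d - a') with a = -11/2 - (1/6)*sqrt(1113), a' = -11/2 + (1/6)*sqrt(1113). At the order-3 pole a set g(d) = (d - a)^3*(rational part) = [21*d**2/32 - 4*d/5 - 31/13] / (d - a')^3.
Order-3 pole: residue = g''(a)/2; g''(-11/2 - (1/6)*sqrt(1113)) = -(1696473/53107403440)*sqrt(1113), so the residue is -(1696473/106214806880)*sqrt(1113).
The branch term is analytic at -11/2 + (1/6)*sqrt(1113) and contributes nothing to the residue; only the rational part matters.
The factor d**2 + 11*d - 2/3 splits as (d - a)(d - a') with a = -11/2 + (1/6)*sqrt(1113), a' = -11/2 - (1/6)*sqrt(1113). At the order-3 pole a set g(d) = (d - a)^3*(rational part) = [21*d**2/32 - 4*d/5 - 31/13] / (d - a')^3.
Order-3 pole: residue = g''(a)/2; g''(-11/2 + (1/6)*sqrt(1113)) = (1696473/53107403440)*sqrt(1113), so the residue is (1696473/106214806880)*sqrt(1113).
List the singular points by increasing real part (a conjugate pair: the negative imaginary part first).

Radius of convergence at 0: -11/2 + (1/6)*sqrt(1113).
At -11/2 - (1/6)*sqrt(1113): a pole of order 3; residue -(1696473/106214806880)*sqrt(1113).
At -11/2 + (1/6)*sqrt(1113): a pole of order 3; residue (1696473/106214806880)*sqrt(1113).
At 3/5: an algebraic (square-root) branch point.
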